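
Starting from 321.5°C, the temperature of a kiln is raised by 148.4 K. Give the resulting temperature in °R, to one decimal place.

1337.5°R

The 148.4 K change is an interval; Kelvin and Celsius degrees are the same size, so ΔC = +148.4°C.
Final Celsius temperature: 321.5000 + 148.4000 = 469.9000°C.
In Rankine: 469.9000 × 1.8 + 491.67 = 1337.5°R.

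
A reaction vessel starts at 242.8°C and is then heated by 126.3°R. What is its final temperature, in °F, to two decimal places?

595.34°F

The 126.3°R change is an interval, so only the factor 5/9 applies: +126.3 × 5/9 = +70.1667°C.
Final Celsius temperature: 242.8000 + 70.1667 = 312.9667°C.
In Fahrenheit: 312.9667 × 1.8 + 32 = 595.34°F.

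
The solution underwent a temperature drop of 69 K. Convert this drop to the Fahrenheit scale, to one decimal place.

124.2°F

For a temperature interval the offset drops out; only the factor 1.8 applies.
69 × 1.8 = 124.2.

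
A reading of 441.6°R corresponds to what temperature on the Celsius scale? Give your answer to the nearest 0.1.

-27.8°C

In Celsius: (441.6 - 491.67) × 5/9 = -27.8167°C.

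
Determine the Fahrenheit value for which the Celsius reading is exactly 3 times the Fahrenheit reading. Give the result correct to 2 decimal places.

Let F be the Fahrenheit reading. The Celsius reading is C = 5/9·F - 17.7778.
Require C = 3·F: 5/9·F - 17.7778 = 3·F.
(-22/9)·F = 17.7778  ⇒  F = -7.27.

-7.27°F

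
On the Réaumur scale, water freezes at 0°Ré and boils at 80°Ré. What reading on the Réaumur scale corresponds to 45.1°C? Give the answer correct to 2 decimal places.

Linearly onto the Réaumur scale: 0 + (45.1000 / 100) × (80 - 0) = 36.08°Ré.

36.08°Ré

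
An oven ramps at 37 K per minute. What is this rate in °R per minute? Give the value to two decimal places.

Since only a temperature interval is involved, the additive offset between the scales drops out.
A change of 1 K is a change of 1.8°R, so 37 × 1.8 = 66.60.

66.60 °R/minute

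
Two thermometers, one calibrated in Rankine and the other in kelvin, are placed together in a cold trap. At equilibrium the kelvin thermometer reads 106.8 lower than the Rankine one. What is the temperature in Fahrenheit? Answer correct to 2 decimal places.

-219.37°F

Let x be the Rankine reading; then the kelvin reading is 5/9·x.
(5/9·x) - x = -106.8  ⇒  (-4/9)·x = -106.8  ⇒  x = 240.3000°R.
In Celsius: (240.3 - 491.67) × 5/9 = -139.6500°C.
In Fahrenheit: -139.6500 × 1.8 + 32 = -219.37°F.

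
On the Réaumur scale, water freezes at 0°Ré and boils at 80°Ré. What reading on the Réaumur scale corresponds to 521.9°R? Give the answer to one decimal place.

First in Celsius: (521.9 - 491.67) × 5/9 = 16.7944°C.
Linearly onto the Réaumur scale: 0 + (16.7944 / 100) × (80 - 0) = 13.4°Ré.

13.4°Ré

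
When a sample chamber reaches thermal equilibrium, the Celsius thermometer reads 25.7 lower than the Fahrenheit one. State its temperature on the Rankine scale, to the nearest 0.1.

477.5°R

Let x be the Fahrenheit reading; then the Celsius reading is 5/9·x - 17.7778.
(5/9·x - 17.7778) - x = -25.7  ⇒  (-4/9)·x = -7.92222  ⇒  x = 17.8250°F.
In Celsius: (17.825 - 32) × 5/9 = -7.8750°C.
In Rankine: -7.8750 × 1.8 + 491.67 = 477.5°R.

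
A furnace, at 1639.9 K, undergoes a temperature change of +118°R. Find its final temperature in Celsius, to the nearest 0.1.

Initial temperature in Celsius: 1639.9 - 273.15 = 1366.7500°C.
The 118°R change is an interval, so only the factor 5/9 applies: +118 × 5/9 = +65.5556°C.
Final Celsius temperature: 1366.7500 + 65.5556 = 1432.3056°C.

1432.3°C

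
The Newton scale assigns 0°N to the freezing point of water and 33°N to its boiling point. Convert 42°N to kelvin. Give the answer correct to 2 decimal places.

Linear interpolation between the fixed points: C = (42 - 0) × 100 / (33 - 0) = 127.2727°C.
Then 127.2727 + 273.15 = 400.42 K.

400.42 K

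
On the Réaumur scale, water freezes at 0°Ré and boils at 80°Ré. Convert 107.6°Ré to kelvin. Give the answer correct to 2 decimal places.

Linear interpolation between the fixed points: C = (107.6 - 0) × 100 / (80 - 0) = 134.5000°C.
Then 134.5000 + 273.15 = 407.65 K.

407.65 K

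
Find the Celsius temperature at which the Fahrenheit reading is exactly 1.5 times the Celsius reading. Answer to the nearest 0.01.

-106.67°C

Let C be the Celsius reading. The Fahrenheit reading is F = 1.8·C + 32.
Require F = 1.5·C: 1.8·C + 32 = 1.5·C.
(0.3)·C = -32  ⇒  C = -106.67.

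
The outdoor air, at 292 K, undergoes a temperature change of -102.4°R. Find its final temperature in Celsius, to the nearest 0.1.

Initial temperature in Celsius: 292 - 273.15 = 18.8500°C.
The 102.4°R change is an interval, so only the factor 5/9 applies: -102.4 × 5/9 = -56.8889°C.
Final Celsius temperature: 18.8500 - 56.8889 = -38.0389°C.

-38.0°C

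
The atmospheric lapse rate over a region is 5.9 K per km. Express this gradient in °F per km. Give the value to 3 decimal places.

10.620 °F/km

Since only a temperature interval is involved, the additive offset between the scales drops out.
A change of 1 K is a change of 1.8°F, so 5.9 × 1.8 = 10.620.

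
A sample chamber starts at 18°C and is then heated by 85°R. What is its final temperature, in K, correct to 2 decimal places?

The 85°R change is an interval, so only the factor 5/9 applies: +85 × 5/9 = +47.2222°C.
Final Celsius temperature: 18.0000 + 47.2222 = 65.2222°C.
In kelvin: 65.2222 + 273.15 = 338.37 K.

338.37 K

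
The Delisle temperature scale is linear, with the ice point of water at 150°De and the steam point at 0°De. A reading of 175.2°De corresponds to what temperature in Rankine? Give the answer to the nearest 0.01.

Linear interpolation between the fixed points: C = (175.2 - 150) × 100 / (0 - 150) = -16.8000°C.
Then -16.8000 × 1.8 + 491.67 = 461.43°R.

461.43°R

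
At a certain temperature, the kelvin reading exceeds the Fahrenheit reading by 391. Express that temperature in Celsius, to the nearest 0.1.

-187.3°C

Let x be the kelvin reading; then the Fahrenheit reading is 1.8·x - 459.67.
(1.8·x - 459.67) - x = -391  ⇒  (0.8)·x = 68.67  ⇒  x = 85.8375 K.
In Celsius: 85.8375 - 273.15 = -187.3°C.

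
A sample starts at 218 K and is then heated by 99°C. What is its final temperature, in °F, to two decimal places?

Initial temperature in Celsius: 218 - 273.15 = -55.1500°C.
Final Celsius temperature: -55.1500 + 99.0000 = 43.8500°C.
In Fahrenheit: 43.8500 × 1.8 + 32 = 110.93°F.

110.93°F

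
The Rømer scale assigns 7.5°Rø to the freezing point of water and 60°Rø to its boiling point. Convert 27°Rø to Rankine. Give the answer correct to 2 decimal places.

558.53°R

Linear interpolation between the fixed points: C = (27 - 7.5) × 100 / (60 - 7.5) = 37.1429°C.
Then 37.1429 × 1.8 + 491.67 = 558.53°R.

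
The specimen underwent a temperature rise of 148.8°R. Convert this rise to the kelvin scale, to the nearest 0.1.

For a temperature interval the offset drops out; only the factor 5/9 applies.
148.8 × 5/9 = 82.7.

82.7 K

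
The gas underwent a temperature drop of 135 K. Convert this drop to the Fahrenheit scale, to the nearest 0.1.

Only the scale ratio 1.8 matters for a change in temperature.
135 × 1.8 = 243.0.

243.0°F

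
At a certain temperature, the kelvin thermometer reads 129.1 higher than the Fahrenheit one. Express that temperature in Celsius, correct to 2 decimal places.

Let x be the Fahrenheit reading; then the kelvin reading is 5/9·x + 255.372.
(5/9·x + 255.372) - x = 129.1  ⇒  (-4/9)·x = -126.272  ⇒  x = 284.1125°F.
In Celsius: (284.1125 - 32) × 5/9 = 140.06°C.

140.06°C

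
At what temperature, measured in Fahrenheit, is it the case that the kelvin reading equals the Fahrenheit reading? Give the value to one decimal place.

Let F be the Fahrenheit reading. The kelvin reading is K = 5/9·F + 255.372.
Set K = F: 5/9·F + 255.372 = F.
(-4/9)·F = -255.372  ⇒  F = 574.6.

574.6°F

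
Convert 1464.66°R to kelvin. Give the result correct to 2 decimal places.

813.70 K

In Celsius: (1464.66 - 491.67) × 5/9 = 540.5500°C.
In kelvin: 540.5500 + 273.15 = 813.70 K.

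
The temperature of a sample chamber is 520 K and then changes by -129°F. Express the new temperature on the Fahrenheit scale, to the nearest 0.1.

Initial temperature in Celsius: 520 - 273.15 = 246.8500°C.
The 129°F change is an interval, so only the factor 5/9 applies: -129 × 5/9 = -71.6667°C.
Final Celsius temperature: 246.8500 - 71.6667 = 175.1833°C.
In Fahrenheit: 175.1833 × 1.8 + 32 = 347.3°F.

347.3°F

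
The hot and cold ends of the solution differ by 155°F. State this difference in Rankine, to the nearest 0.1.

155.0°R

Fahrenheit and Rankine degrees are the same size, so the interval is unchanged: 155.0.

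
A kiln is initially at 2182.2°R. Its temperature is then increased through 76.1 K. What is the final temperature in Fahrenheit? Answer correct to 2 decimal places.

1859.51°F

Initial temperature in Celsius: (2182.2 - 491.67) × 5/9 = 939.1833°C.
The 76.1 K change is an interval; Kelvin and Celsius degrees are the same size, so ΔC = +76.1°C.
Final Celsius temperature: 939.1833 + 76.1000 = 1015.2833°C.
In Fahrenheit: 1015.2833 × 1.8 + 32 = 1859.51°F.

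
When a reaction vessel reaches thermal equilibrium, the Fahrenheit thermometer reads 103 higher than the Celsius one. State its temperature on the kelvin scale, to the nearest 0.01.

Let x be the Celsius reading; then the Fahrenheit reading is 1.8·x + 32.
(1.8·x + 32) - x = 103  ⇒  (0.8)·x = 71  ⇒  x = 88.7500°C.
In kelvin: 88.7500 + 273.15 = 361.90 K.

361.90 K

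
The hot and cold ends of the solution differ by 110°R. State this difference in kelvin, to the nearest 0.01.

61.11 K

For a temperature interval the offset drops out; only the factor 5/9 applies.
110 × 5/9 = 61.11.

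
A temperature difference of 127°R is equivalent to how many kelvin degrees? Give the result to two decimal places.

70.56 K

An interval of 1°R corresponds to 5/9 K.
127 × 5/9 = 70.56.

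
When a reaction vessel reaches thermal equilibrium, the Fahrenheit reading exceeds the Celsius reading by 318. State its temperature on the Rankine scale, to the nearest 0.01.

1135.17°R

Let x be the Celsius reading; then the Fahrenheit reading is 1.8·x + 32.
(1.8·x + 32) - x = 318  ⇒  (0.8)·x = 286  ⇒  x = 357.5000°C.
In Rankine: 357.5000 × 1.8 + 491.67 = 1135.17°R.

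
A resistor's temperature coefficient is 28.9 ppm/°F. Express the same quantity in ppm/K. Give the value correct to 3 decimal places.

52.020 ppm/K

Since only a temperature interval is involved, the additive offset between the scales drops out.
A change of 1 K is a change of 1.8°F, so per K the value is 28.9 × 1.8 = 52.020.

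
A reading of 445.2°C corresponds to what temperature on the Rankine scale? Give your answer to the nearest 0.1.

In Rankine: 445.2000 × 1.8 + 491.67 = 1293.0°R.

1293.0°R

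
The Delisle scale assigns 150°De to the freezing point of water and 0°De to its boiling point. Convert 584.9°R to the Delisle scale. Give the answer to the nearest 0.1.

72.3°De

First in Celsius: (584.9 - 491.67) × 5/9 = 51.7944°C.
Linearly onto the Delisle scale: 150 + (51.7944 / 100) × (0 - 150) = 72.3°De.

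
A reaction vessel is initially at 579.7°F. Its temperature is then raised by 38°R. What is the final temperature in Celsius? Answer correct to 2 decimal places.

Initial temperature in Celsius: (579.7 - 32) × 5/9 = 304.2778°C.
The 38°R change is an interval, so only the factor 5/9 applies: +38 × 5/9 = +21.1111°C.
Final Celsius temperature: 304.2778 + 21.1111 = 325.3889°C.

325.39°C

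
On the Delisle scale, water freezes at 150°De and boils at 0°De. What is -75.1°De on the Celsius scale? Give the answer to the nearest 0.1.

Linear interpolation between the fixed points: C = (-75.1 - 150) × 100 / (0 - 150) = 150.0667°C.

150.1°C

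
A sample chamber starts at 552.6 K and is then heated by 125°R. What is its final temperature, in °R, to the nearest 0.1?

Initial temperature in Celsius: 552.6 - 273.15 = 279.4500°C.
The 125°R change is an interval, so only the factor 5/9 applies: +125 × 5/9 = +69.4444°C.
Final Celsius temperature: 279.4500 + 69.4444 = 348.8944°C.
In Rankine: 348.8944 × 1.8 + 491.67 = 1119.7°R.

1119.7°R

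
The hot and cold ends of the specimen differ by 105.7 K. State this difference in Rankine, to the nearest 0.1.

For a temperature interval the offset drops out; only the factor 1.8 applies.
105.7 × 1.8 = 190.3.

190.3°R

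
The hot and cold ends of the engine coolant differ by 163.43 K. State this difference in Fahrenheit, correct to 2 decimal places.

An interval of 1 K corresponds to 1.8°F.
163.43 × 1.8 = 294.17.

294.17°F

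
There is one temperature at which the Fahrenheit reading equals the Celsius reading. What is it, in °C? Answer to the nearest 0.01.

-40.00°C

Let C be the Celsius reading. The Fahrenheit reading is F = 1.8·C + 32.
Set F = C: 1.8·C + 32 = C.
(0.8)·C = -32  ⇒  C = -40.00.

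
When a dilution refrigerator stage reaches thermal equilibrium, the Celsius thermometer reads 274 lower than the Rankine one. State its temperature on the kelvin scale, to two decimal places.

Let x be the Rankine reading; then the Celsius reading is 5/9·x - 273.15.
(5/9·x - 273.15) - x = -274  ⇒  (-4/9)·x = -0.85  ⇒  x = 1.9125°R.
In Celsius: (1.9125 - 491.67) × 5/9 = -272.0875°C.
In kelvin: -272.0875 + 273.15 = 1.06 K.

1.06 K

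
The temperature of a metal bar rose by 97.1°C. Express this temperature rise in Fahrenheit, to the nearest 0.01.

For a temperature interval the offset drops out; only the factor 1.8 applies.
97.1 × 1.8 = 174.78.

174.78°F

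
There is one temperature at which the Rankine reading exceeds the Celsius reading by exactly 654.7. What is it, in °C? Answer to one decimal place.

Let C be the Celsius reading. The Rankine reading is R = 1.8·C + 491.67.
Require R - C = 654.7: (0.8)·C + 491.67 = 654.7.
C = (654.7 - 491.67) / (0.8) = 203.8.

203.8°C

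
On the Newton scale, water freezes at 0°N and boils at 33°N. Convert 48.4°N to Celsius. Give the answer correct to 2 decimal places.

146.67°C

Linear interpolation between the fixed points: C = (48.4 - 0) × 100 / (33 - 0) = 146.6667°C.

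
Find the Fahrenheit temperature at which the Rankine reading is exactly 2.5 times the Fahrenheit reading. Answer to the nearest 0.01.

Let F be the Fahrenheit reading. The Rankine reading is R = 1·F + 459.67.
Require R = 2.5·F: 1·F + 459.67 = 2.5·F.
(-1.5)·F = -459.67  ⇒  F = 306.45.

306.45°F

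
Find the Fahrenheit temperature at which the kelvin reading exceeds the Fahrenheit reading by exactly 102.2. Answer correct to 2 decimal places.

344.64°F

Let F be the Fahrenheit reading. The kelvin reading is K = 5/9·F + 255.372.
Require K - F = 102.2: (-4/9)·F + 255.372 = 102.2.
F = (102.2 - 255.372) / (-4/9) = 344.64.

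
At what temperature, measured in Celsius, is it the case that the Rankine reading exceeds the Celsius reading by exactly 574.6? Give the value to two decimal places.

103.66°C

Let C be the Celsius reading. The Rankine reading is R = 1.8·C + 491.67.
Require R - C = 574.6: (0.8)·C + 491.67 = 574.6.
C = (574.6 - 491.67) / (0.8) = 103.66.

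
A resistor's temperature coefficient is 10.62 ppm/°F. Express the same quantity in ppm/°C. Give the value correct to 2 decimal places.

19.12 ppm/°C

Since only a temperature interval is involved, the additive offset between the scales drops out.
A change of 1°C is a change of 1.8°F, so per °C the value is 10.62 × 1.8 = 19.12.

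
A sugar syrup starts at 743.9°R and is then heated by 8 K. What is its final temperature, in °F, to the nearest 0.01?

Initial temperature in Celsius: (743.9 - 491.67) × 5/9 = 140.1278°C.
The 8 K change is an interval; Kelvin and Celsius degrees are the same size, so ΔC = +8°C.
Final Celsius temperature: 140.1278 + 8.0000 = 148.1278°C.
In Fahrenheit: 148.1278 × 1.8 + 32 = 298.63°F.

298.63°F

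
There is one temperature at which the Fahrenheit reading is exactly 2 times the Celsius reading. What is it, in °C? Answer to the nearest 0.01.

Let C be the Celsius reading. The Fahrenheit reading is F = 1.8·C + 32.
Require F = 2·C: 1.8·C + 32 = 2·C.
(-0.2)·C = -32  ⇒  C = 160.00.

160.00°C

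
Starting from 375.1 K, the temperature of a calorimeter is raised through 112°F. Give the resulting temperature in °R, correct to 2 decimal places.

787.18°R

Initial temperature in Celsius: 375.1 - 273.15 = 101.9500°C.
The 112°F change is an interval, so only the factor 5/9 applies: +112 × 5/9 = +62.2222°C.
Final Celsius temperature: 101.9500 + 62.2222 = 164.1722°C.
In Rankine: 164.1722 × 1.8 + 491.67 = 787.18°R.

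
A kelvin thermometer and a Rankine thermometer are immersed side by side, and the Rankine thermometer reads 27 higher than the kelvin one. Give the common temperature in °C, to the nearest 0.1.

-239.4°C

Let x be the kelvin reading; then the Rankine reading is 1.8·x.
(1.8·x) - x = 27  ⇒  (0.8)·x = 27  ⇒  x = 33.7500 K.
In Celsius: 33.75 - 273.15 = -239.4°C.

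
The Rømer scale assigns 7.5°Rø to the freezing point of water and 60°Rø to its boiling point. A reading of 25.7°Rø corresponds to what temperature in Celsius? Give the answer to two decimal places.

34.67°C

Linear interpolation between the fixed points: C = (25.7 - 7.5) × 100 / (60 - 7.5) = 34.6667°C.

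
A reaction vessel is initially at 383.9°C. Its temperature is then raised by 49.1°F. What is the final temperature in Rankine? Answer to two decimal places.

The 49.1°F change is an interval, so only the factor 5/9 applies: +49.1 × 5/9 = +27.2778°C.
Final Celsius temperature: 383.9000 + 27.2778 = 411.1778°C.
In Rankine: 411.1778 × 1.8 + 491.67 = 1231.79°R.

1231.79°R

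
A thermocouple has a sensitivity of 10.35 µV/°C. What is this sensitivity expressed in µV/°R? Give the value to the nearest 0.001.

5.750 µV/°R

Since only a temperature interval is involved, the additive offset between the scales drops out.
A change of 1°R is a change of 5/9°C, so per °R the value is 10.35 × 5/9 = 5.750.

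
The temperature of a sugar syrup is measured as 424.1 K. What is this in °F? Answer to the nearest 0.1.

In Celsius: 424.1 - 273.15 = 150.9500°C.
In Fahrenheit: 150.9500 × 1.8 + 32 = 303.7°F.

303.7°F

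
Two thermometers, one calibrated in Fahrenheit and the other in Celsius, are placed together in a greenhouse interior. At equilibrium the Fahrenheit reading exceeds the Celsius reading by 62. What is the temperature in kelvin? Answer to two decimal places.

Let x be the Fahrenheit reading; then the Celsius reading is 5/9·x - 17.7778.
(5/9·x - 17.7778) - x = -62  ⇒  (-4/9)·x = -44.2222  ⇒  x = 99.5000°F.
In Celsius: (99.5 - 32) × 5/9 = 37.5000°C.
In kelvin: 37.5000 + 273.15 = 310.65 K.

310.65 K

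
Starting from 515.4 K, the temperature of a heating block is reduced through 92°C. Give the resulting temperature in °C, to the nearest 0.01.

Initial temperature in Celsius: 515.4 - 273.15 = 242.2500°C.
Final Celsius temperature: 242.2500 - 92.0000 = 150.2500°C.

150.25°C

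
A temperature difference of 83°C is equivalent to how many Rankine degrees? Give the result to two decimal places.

149.40°R

An interval of 1°C corresponds to 1.8°R.
83 × 1.8 = 149.40.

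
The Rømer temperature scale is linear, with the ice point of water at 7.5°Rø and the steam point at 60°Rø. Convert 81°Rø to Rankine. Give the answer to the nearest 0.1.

743.7°R

Linear interpolation between the fixed points: C = (81 - 7.5) × 100 / (60 - 7.5) = 140.0000°C.
Then 140.0000 × 1.8 + 491.67 = 743.7°R.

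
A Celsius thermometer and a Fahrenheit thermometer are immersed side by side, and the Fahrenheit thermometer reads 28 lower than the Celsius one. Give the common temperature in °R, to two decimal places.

Let x be the Celsius reading; then the Fahrenheit reading is 1.8·x + 32.
(1.8·x + 32) - x = -28  ⇒  (0.8)·x = -60  ⇒  x = -75.0000°C.
In Rankine: -75.0000 × 1.8 + 491.67 = 356.67°R.

356.67°R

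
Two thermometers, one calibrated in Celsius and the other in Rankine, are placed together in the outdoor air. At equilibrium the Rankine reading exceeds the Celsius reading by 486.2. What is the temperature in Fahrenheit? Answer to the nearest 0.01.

19.69°F

Let x be the Celsius reading; then the Rankine reading is 1.8·x + 491.67.
(1.8·x + 491.67) - x = 486.2  ⇒  (0.8)·x = -5.47  ⇒  x = -6.8375°C.
In Fahrenheit: -6.8375 × 1.8 + 32 = 19.69°F.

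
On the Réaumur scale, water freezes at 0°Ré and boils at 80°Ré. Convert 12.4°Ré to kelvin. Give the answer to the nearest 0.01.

288.65 K

Linear interpolation between the fixed points: C = (12.4 - 0) × 100 / (80 - 0) = 15.5000°C.
Then 15.5000 + 273.15 = 288.65 K.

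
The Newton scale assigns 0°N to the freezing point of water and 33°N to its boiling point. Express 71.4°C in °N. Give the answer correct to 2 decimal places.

Linearly onto the Newton scale: 0 + (71.4000 / 100) × (33 - 0) = 23.56°N.

23.56°N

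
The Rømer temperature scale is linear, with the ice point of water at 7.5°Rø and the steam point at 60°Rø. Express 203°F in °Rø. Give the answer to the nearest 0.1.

First in Celsius: (203 - 32) × 5/9 = 95.0000°C.
Linearly onto the Rømer scale: 7.5 + (95.0000 / 100) × (60 - 7.5) = 57.4°Rø.

57.4°Rø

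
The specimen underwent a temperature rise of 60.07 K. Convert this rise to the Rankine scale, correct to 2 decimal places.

For a temperature interval the offset drops out; only the factor 1.8 applies.
60.07 × 1.8 = 108.13.

108.13°R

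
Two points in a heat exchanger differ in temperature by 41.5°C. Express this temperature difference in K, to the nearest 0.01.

Celsius and kelvin degrees are the same size, so the interval is unchanged: 41.50.

41.50 K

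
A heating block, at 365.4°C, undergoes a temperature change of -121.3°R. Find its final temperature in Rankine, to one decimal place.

The 121.3°R change is an interval, so only the factor 5/9 applies: -121.3 × 5/9 = -67.3889°C.
Final Celsius temperature: 365.4000 - 67.3889 = 298.0111°C.
In Rankine: 298.0111 × 1.8 + 491.67 = 1028.1°R.

1028.1°R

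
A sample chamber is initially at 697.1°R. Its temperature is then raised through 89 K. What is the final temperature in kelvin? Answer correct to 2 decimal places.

476.28 K

Initial temperature in Celsius: (697.1 - 491.67) × 5/9 = 114.1278°C.
The 89 K change is an interval; Kelvin and Celsius degrees are the same size, so ΔC = +89°C.
Final Celsius temperature: 114.1278 + 89.0000 = 203.1278°C.
In kelvin: 203.1278 + 273.15 = 476.28 K.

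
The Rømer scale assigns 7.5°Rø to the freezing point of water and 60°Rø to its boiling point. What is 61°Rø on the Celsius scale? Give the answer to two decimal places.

101.90°C

Linear interpolation between the fixed points: C = (61 - 7.5) × 100 / (60 - 7.5) = 101.9048°C.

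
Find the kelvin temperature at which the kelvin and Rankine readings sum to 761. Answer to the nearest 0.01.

Let K be the kelvin reading. The Rankine reading is R = 1.8·K.
Require K + R = 761: (2.8)·K = 761.
K = (761) / (2.8) = 271.79.

271.79 K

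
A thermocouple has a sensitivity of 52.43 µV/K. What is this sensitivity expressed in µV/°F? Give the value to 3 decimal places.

29.128 µV/°F

The quantity depends on a temperature interval, so only the ratio of degree sizes applies; the offset between the scales is irrelevant.
A change of 1°F is a change of 5/9 K, so per °F the value is 52.43 × 5/9 = 29.128.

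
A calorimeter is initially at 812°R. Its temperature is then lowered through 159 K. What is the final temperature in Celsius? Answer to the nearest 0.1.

19.0°C

Initial temperature in Celsius: (812 - 491.67) × 5/9 = 177.9611°C.
The 159 K change is an interval; Kelvin and Celsius degrees are the same size, so ΔC = -159°C.
Final Celsius temperature: 177.9611 - 159.0000 = 18.9611°C.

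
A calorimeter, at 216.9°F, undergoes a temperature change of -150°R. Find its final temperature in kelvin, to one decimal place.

292.5 K

Initial temperature in Celsius: (216.9 - 32) × 5/9 = 102.7222°C.
The 150°R change is an interval, so only the factor 5/9 applies: -150 × 5/9 = -83.3333°C.
Final Celsius temperature: 102.7222 - 83.3333 = 19.3889°C.
In kelvin: 19.3889 + 273.15 = 292.5 K.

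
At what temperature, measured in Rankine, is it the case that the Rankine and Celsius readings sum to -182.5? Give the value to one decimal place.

58.3°R

Let R be the Rankine reading. The Celsius reading is C = 5/9·R - 273.15.
Require R + C = -182.5: (14/9)·R - 273.15 = -182.5.
R = (-182.5 + 273.15) / (14/9) = 58.3.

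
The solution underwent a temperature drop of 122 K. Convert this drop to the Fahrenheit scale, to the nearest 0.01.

219.60°F

For a temperature interval the offset drops out; only the factor 1.8 applies.
122 × 1.8 = 219.60.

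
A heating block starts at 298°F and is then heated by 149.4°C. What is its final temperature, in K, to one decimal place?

Initial temperature in Celsius: (298 - 32) × 5/9 = 147.7778°C.
Final Celsius temperature: 147.7778 + 149.4000 = 297.1778°C.
In kelvin: 297.1778 + 273.15 = 570.3 K.

570.3 K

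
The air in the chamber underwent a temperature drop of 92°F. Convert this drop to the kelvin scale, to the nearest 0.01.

51.11 K

An interval of 1°F corresponds to 5/9 K.
92 × 5/9 = 51.11.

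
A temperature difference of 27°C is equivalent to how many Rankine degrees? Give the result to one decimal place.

48.6°R

An interval of 1°C corresponds to 1.8°R.
27 × 1.8 = 48.6.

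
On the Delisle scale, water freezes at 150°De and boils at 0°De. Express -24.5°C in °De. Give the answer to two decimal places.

186.75°De

Linearly onto the Delisle scale: 150 + (-24.5000 / 100) × (0 - 150) = 186.75°De.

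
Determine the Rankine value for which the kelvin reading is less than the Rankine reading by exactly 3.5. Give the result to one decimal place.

7.9°R

Let R be the Rankine reading. The kelvin reading is K = 5/9·R.
Require K - R = -3.5: (-4/9)·R = -3.5.
R = (-3.5) / (-4/9) = 7.9.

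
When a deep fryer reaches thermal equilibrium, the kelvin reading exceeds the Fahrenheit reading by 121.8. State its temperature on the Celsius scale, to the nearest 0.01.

Let x be the Fahrenheit reading; then the kelvin reading is 5/9·x + 255.372.
(5/9·x + 255.372) - x = 121.8  ⇒  (-4/9)·x = -133.572  ⇒  x = 300.5375°F.
In Celsius: (300.5375 - 32) × 5/9 = 149.19°C.

149.19°C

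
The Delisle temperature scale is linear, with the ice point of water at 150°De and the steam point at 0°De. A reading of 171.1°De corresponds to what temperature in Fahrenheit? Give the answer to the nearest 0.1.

6.7°F

Linear interpolation between the fixed points: C = (171.1 - 150) × 100 / (0 - 150) = -14.0667°C.
Then -14.0667 × 1.8 + 32 = 6.7°F.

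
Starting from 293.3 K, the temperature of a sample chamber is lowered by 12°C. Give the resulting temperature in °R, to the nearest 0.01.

506.34°R

Initial temperature in Celsius: 293.3 - 273.15 = 20.1500°C.
Final Celsius temperature: 20.1500 - 12.0000 = 8.1500°C.
In Rankine: 8.1500 × 1.8 + 491.67 = 506.34°R.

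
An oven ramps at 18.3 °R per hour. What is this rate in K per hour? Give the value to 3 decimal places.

10.167 K/hour

Since only a temperature interval is involved, the additive offset between the scales drops out.
A change of 1°R is a change of 5/9 K, so 18.3 × 5/9 = 10.167.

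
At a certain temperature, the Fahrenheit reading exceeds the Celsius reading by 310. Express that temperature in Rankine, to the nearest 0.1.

1117.2°R

Let x be the Celsius reading; then the Fahrenheit reading is 1.8·x + 32.
(1.8·x + 32) - x = 310  ⇒  (0.8)·x = 278  ⇒  x = 347.5000°C.
In Rankine: 347.5000 × 1.8 + 491.67 = 1117.2°R.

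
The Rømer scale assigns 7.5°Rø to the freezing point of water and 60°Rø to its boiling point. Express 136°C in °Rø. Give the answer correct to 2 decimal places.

Linearly onto the Rømer scale: 7.5 + (136.0000 / 100) × (60 - 7.5) = 78.90°Rø.

78.90°Rø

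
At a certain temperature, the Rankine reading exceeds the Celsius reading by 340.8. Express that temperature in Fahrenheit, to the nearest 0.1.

-307.5°F

Let x be the Rankine reading; then the Celsius reading is 5/9·x - 273.15.
(5/9·x - 273.15) - x = -340.8  ⇒  (-4/9)·x = -67.65  ⇒  x = 152.2125°R.
In Celsius: (152.2125 - 491.67) × 5/9 = -188.5875°C.
In Fahrenheit: -188.5875 × 1.8 + 32 = -307.5°F.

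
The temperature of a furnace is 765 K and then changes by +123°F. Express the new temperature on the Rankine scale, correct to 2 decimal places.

1500.00°R

Initial temperature in Celsius: 765 - 273.15 = 491.8500°C.
The 123°F change is an interval, so only the factor 5/9 applies: +123 × 5/9 = +68.3333°C.
Final Celsius temperature: 491.8500 + 68.3333 = 560.1833°C.
In Rankine: 560.1833 × 1.8 + 491.67 = 1500.00°R.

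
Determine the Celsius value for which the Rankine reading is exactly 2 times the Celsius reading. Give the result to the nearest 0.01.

2458.35°C

Let C be the Celsius reading. The Rankine reading is R = 1.8·C + 491.67.
Require R = 2·C: 1.8·C + 491.67 = 2·C.
(-0.2)·C = -491.67  ⇒  C = 2458.35.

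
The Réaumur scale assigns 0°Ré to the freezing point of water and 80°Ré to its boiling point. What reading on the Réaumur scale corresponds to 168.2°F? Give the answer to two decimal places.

First in Celsius: (168.2 - 32) × 5/9 = 75.6667°C.
Linearly onto the Réaumur scale: 0 + (75.6667 / 100) × (80 - 0) = 60.53°Ré.

60.53°Ré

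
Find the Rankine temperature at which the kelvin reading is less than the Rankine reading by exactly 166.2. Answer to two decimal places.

Let R be the Rankine reading. The kelvin reading is K = 5/9·R.
Require K - R = -166.2: (-4/9)·R = -166.2.
R = (-166.2) / (-4/9) = 373.95.

373.95°R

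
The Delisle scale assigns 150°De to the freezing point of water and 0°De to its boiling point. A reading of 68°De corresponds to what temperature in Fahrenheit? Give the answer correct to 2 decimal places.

130.40°F

Linear interpolation between the fixed points: C = (68 - 150) × 100 / (0 - 150) = 54.6667°C.
Then 54.6667 × 1.8 + 32 = 130.40°F.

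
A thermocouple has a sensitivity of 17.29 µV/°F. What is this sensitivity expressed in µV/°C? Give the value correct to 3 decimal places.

31.122 µV/°C

The quantity depends on a temperature interval, so only the ratio of degree sizes applies; the offset between the scales is irrelevant.
A change of 1°C is a change of 1.8°F, so per °C the value is 17.29 × 1.8 = 31.122.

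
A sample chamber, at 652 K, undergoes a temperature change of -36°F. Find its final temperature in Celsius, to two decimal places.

Initial temperature in Celsius: 652 - 273.15 = 378.8500°C.
The 36°F change is an interval, so only the factor 5/9 applies: -36 × 5/9 = -20.0000°C.
Final Celsius temperature: 378.8500 - 20.0000 = 358.8500°C.

358.85°C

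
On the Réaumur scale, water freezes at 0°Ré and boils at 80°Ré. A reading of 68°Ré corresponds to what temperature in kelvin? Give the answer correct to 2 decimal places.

358.15 K

Linear interpolation between the fixed points: C = (68 - 0) × 100 / (80 - 0) = 85.0000°C.
Then 85.0000 + 273.15 = 358.15 K.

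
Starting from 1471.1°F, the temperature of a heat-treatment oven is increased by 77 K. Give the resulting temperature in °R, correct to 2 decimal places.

Initial temperature in Celsius: (1471.1 - 32) × 5/9 = 799.5000°C.
The 77 K change is an interval; Kelvin and Celsius degrees are the same size, so ΔC = +77°C.
Final Celsius temperature: 799.5000 + 77.0000 = 876.5000°C.
In Rankine: 876.5000 × 1.8 + 491.67 = 2069.37°R.

2069.37°R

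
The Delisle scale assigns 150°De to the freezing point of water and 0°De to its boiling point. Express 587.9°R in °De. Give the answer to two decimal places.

First in Celsius: (587.9 - 491.67) × 5/9 = 53.4611°C.
Linearly onto the Delisle scale: 150 + (53.4611 / 100) × (0 - 150) = 69.81°De.

69.81°De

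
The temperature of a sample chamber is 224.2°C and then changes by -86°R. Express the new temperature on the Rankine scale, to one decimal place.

The 86°R change is an interval, so only the factor 5/9 applies: -86 × 5/9 = -47.7778°C.
Final Celsius temperature: 224.2000 - 47.7778 = 176.4222°C.
In Rankine: 176.4222 × 1.8 + 491.67 = 809.2°R.

809.2°R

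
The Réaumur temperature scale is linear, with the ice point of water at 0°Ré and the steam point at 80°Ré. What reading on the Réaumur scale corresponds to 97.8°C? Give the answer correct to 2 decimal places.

78.24°Ré

Linearly onto the Réaumur scale: 0 + (97.8000 / 100) × (80 - 0) = 78.24°Ré.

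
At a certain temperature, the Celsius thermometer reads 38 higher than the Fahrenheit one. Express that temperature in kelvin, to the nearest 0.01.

185.65 K

Let x be the Fahrenheit reading; then the Celsius reading is 5/9·x - 17.7778.
(5/9·x - 17.7778) - x = 38  ⇒  (-4/9)·x = 55.7778  ⇒  x = -125.5000°F.
In Celsius: (-125.5 - 32) × 5/9 = -87.5000°C.
In kelvin: -87.5000 + 273.15 = 185.65 K.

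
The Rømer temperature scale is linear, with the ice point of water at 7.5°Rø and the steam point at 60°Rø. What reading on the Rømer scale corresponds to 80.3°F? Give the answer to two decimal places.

21.59°Rø

First in Celsius: (80.3 - 32) × 5/9 = 26.8333°C.
Linearly onto the Rømer scale: 7.5 + (26.8333 / 100) × (60 - 7.5) = 21.59°Rø.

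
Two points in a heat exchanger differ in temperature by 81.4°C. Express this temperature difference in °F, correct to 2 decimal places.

146.52°F

Only the scale ratio 1.8 matters for a change in temperature.
81.4 × 1.8 = 146.52.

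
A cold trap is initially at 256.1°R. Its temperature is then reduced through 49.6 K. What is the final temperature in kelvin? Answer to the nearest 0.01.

Initial temperature in Celsius: (256.1 - 491.67) × 5/9 = -130.8722°C.
The 49.6 K change is an interval; Kelvin and Celsius degrees are the same size, so ΔC = -49.6°C.
Final Celsius temperature: -130.8722 - 49.6000 = -180.4722°C.
In kelvin: -180.4722 + 273.15 = 92.68 K.

92.68 K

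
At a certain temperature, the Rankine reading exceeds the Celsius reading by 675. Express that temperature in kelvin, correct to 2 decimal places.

Let x be the Celsius reading; then the Rankine reading is 1.8·x + 491.67.
(1.8·x + 491.67) - x = 675  ⇒  (0.8)·x = 183.33  ⇒  x = 229.1625°C.
In kelvin: 229.1625 + 273.15 = 502.31 K.

502.31 K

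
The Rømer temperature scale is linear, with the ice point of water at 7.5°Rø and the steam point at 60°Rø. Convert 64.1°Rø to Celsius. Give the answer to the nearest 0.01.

107.81°C

Linear interpolation between the fixed points: C = (64.1 - 7.5) × 100 / (60 - 7.5) = 107.8095°C.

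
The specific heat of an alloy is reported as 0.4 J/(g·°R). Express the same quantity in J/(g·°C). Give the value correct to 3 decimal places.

0.720 J/(g·°C)

The quantity depends on a temperature interval, so only the ratio of degree sizes applies; the offset between the scales is irrelevant.
A change of 1°C is a change of 1.8°R, so per °C the value is 0.4 × 1.8 = 0.720.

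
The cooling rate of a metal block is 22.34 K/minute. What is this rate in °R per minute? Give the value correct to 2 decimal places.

40.21 °R/minute

The quantity depends on a temperature interval, so only the ratio of degree sizes applies; the offset between the scales is irrelevant.
A change of 1 K is a change of 1.8°R, so 22.34 × 1.8 = 40.21.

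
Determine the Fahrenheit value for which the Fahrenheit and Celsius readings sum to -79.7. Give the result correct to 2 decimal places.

-39.81°F

Let F be the Fahrenheit reading. The Celsius reading is C = 5/9·F - 17.7778.
Require F + C = -79.7: (14/9)·F - 17.7778 = -79.7.
F = (-79.7 + 17.7778) / (14/9) = -39.81.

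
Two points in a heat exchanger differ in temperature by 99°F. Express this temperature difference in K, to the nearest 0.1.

55.0 K

For a temperature interval the offset drops out; only the factor 5/9 applies.
99 × 5/9 = 55.0.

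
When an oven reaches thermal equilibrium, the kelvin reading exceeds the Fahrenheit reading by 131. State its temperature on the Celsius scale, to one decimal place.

Let x be the kelvin reading; then the Fahrenheit reading is 1.8·x - 459.67.
(1.8·x - 459.67) - x = -131  ⇒  (0.8)·x = 328.67  ⇒  x = 410.8375 K.
In Celsius: 410.8375 - 273.15 = 137.7°C.

137.7°C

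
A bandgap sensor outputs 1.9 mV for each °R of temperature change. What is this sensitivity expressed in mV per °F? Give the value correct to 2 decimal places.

1.90 mV per °F

The quantity depends on a temperature interval, so only the ratio of degree sizes applies; the offset between the scales is irrelevant.
A change of 1°F is a change of 1°R, so per °F the value is 1.9 × 1 = 1.90.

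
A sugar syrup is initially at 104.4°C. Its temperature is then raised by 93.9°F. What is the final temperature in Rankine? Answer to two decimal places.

The 93.9°F change is an interval, so only the factor 5/9 applies: +93.9 × 5/9 = +52.1667°C.
Final Celsius temperature: 104.4000 + 52.1667 = 156.5667°C.
In Rankine: 156.5667 × 1.8 + 491.67 = 773.49°R.

773.49°R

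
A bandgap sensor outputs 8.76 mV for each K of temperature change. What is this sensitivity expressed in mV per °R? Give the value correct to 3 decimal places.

4.867 mV per °R

Since only a temperature interval is involved, the additive offset between the scales drops out.
A change of 1°R is a change of 5/9 K, so per °R the value is 8.76 × 5/9 = 4.867.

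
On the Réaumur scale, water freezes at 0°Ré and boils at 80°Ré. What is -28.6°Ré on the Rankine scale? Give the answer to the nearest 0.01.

427.32°R

Linear interpolation between the fixed points: C = (-28.6 - 0) × 100 / (80 - 0) = -35.7500°C.
Then -35.7500 × 1.8 + 491.67 = 427.32°R.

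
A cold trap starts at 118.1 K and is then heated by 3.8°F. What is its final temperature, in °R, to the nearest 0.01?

Initial temperature in Celsius: 118.1 - 273.15 = -155.0500°C.
The 3.8°F change is an interval, so only the factor 5/9 applies: +3.8 × 5/9 = +2.1111°C.
Final Celsius temperature: -155.0500 + 2.1111 = -152.9389°C.
In Rankine: -152.9389 × 1.8 + 491.67 = 216.38°R.

216.38°R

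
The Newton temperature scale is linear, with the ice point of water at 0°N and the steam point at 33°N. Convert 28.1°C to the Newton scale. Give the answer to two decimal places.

Linearly onto the Newton scale: 0 + (28.1000 / 100) × (33 - 0) = 9.27°N.

9.27°N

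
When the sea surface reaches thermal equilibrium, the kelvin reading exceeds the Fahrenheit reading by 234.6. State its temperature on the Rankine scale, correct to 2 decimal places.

506.41°R

Let x be the kelvin reading; then the Fahrenheit reading is 1.8·x - 459.67.
(1.8·x - 459.67) - x = -234.6  ⇒  (0.8)·x = 225.07  ⇒  x = 281.3375 K.
In Celsius: 281.3375 - 273.15 = 8.1875°C.
In Rankine: 8.1875 × 1.8 + 491.67 = 506.41°R.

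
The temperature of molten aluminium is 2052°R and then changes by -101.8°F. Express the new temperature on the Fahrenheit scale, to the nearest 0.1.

Initial temperature in Celsius: (2052 - 491.67) × 5/9 = 866.8500°C.
The 101.8°F change is an interval, so only the factor 5/9 applies: -101.8 × 5/9 = -56.5556°C.
Final Celsius temperature: 866.8500 - 56.5556 = 810.2944°C.
In Fahrenheit: 810.2944 × 1.8 + 32 = 1490.5°F.

1490.5°F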